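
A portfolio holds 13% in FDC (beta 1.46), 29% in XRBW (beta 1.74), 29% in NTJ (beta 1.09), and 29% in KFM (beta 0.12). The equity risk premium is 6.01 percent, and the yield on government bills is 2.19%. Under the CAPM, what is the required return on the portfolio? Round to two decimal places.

8.47%

β_P = Σ w_i β_i = 0.13×1.46 + 0.29×1.74 + 0.29×1.09 + 0.29×0.12 = 1.0453
E(R_P) = R_f + β_P × MRP = 2.19% + 1.0453 × 6.01% = 8.47%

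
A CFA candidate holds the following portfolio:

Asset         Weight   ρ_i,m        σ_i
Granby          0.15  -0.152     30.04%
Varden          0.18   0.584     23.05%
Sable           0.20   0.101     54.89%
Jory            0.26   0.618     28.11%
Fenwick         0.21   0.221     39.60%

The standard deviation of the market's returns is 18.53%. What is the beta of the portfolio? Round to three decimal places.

0.497

β_Granby = -0.152 × 30.04% / 18.53% = -0.2464
β_Varden = 0.584 × 23.05% / 18.53% = 0.7265
β_Sable = 0.101 × 54.89% / 18.53% = 0.2992
β_Jory = 0.618 × 28.11% / 18.53% = 0.9375
β_Fenwick = 0.221 × 39.60% / 18.53% = 0.4723
β_P = Σ w_i β_i = 0.15×-0.2464 + 0.18×0.7265 + 0.20×0.2992 + 0.26×0.9375 + 0.21×0.4723 = 0.4966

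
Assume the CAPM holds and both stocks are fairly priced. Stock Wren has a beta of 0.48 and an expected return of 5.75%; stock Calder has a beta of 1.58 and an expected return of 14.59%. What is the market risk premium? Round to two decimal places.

Both satisfy E(R) = R_f + β·MRP, so the slope of the SML is
MRP = (14.59% − 5.75%) / (1.58 − 0.48) = 8.84% / 1.10 = 8.0364%

8.04%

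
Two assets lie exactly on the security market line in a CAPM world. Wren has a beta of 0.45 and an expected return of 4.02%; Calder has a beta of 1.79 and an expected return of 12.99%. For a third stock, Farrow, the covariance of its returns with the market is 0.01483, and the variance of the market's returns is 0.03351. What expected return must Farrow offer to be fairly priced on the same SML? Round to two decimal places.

3.97%

MRP = (12.99% − 4.02%) / (1.79 − 0.45) = 6.6940%
R_f = 4.02% − 0.45 × 6.6940% = 1.0077%
β_Farrow = Cov / Var(R_m) = 0.01483 / 0.03351 = 0.4426
E(R_Farrow) = R_f + β × MRP = 1.0077% + 0.4426 × 6.6940% = 3.97%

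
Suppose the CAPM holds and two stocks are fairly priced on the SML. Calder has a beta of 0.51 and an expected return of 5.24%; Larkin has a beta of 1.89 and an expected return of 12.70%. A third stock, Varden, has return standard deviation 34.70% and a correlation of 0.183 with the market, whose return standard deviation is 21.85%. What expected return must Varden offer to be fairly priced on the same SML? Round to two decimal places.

MRP = (12.70% − 5.24%) / (1.89 − 0.51) = 5.4058%
R_f = 5.24% − 0.51 × 5.4058% = 2.4830%
β_Varden = ρ·σ_i/σ_m = 0.183 × 34.70 / 21.85 = 0.2906
E(R_Varden) = R_f + β × MRP = 2.4830% + 0.2906 × 5.4058% = 4.05%

4.05%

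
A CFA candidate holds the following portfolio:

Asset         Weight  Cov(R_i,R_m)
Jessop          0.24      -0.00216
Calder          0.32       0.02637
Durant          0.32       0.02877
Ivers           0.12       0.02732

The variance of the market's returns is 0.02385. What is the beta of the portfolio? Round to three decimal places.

0.856

β_Jessop = -0.00216 / 0.02385 = -0.0906
β_Calder = 0.02637 / 0.02385 = 1.1057
β_Durant = 0.02877 / 0.02385 = 1.2063
β_Ivers = 0.02732 / 0.02385 = 1.1455
β_P = Σ w_i β_i = 0.24×-0.0906 + 0.32×1.1057 + 0.32×1.2063 + 0.12×1.1455 = 0.8556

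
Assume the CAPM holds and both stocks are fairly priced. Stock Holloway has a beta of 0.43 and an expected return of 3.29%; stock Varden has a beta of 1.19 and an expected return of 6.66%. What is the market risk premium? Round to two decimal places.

Both satisfy E(R) = R_f + β·MRP, so the slope of the SML is
MRP = (6.66% − 3.29%) / (1.19 − 0.43) = 3.37% / 0.76 = 4.4342%

4.43%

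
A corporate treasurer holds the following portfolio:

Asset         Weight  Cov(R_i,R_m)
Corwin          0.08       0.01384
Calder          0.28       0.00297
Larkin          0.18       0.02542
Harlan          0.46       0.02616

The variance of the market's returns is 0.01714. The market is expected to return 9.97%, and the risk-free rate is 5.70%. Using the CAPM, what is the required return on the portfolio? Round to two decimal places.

10.32%

β_Corwin = 0.01384 / 0.01714 = 0.8075
β_Calder = 0.00297 / 0.01714 = 0.1733
β_Larkin = 0.02542 / 0.01714 = 1.4831
β_Harlan = 0.02616 / 0.01714 = 1.5263
β_P = Σ w_i β_i = 0.08×0.8075 + 0.28×0.1733 + 0.18×1.4831 + 0.46×1.5263 = 1.0822
MRP = 9.97% − 5.70% = 4.27%
E(R_P) = R_f + β_P × MRP = 5.70% + 1.0822 × 4.27% = 10.32%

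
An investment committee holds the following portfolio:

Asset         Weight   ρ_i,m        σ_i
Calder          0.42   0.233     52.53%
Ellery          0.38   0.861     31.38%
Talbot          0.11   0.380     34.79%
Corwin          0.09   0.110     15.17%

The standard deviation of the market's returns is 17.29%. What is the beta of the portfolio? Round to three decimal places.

β_Calder = 0.233 × 52.53% / 17.29% = 0.7079
β_Ellery = 0.861 × 31.38% / 17.29% = 1.5626
β_Talbot = 0.380 × 34.79% / 17.29% = 0.7646
β_Corwin = 0.110 × 15.17% / 17.29% = 0.0965
β_P = Σ w_i β_i = 0.42×0.7079 + 0.38×1.5626 + 0.11×0.7646 + 0.09×0.0965 = 0.9839

0.984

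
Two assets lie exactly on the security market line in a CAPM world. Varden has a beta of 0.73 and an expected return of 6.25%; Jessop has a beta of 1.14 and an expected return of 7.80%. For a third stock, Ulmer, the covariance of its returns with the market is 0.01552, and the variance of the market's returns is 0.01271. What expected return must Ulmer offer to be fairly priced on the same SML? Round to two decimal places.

MRP = (7.80% − 6.25%) / (1.14 − 0.73) = 3.7805%
R_f = 6.25% − 0.73 × 3.7805% = 3.4902%
β_Ulmer = Cov / Var(R_m) = 0.01552 / 0.01271 = 1.2211
E(R_Ulmer) = R_f + β × MRP = 3.4902% + 1.2211 × 3.7805% = 8.11%

8.11%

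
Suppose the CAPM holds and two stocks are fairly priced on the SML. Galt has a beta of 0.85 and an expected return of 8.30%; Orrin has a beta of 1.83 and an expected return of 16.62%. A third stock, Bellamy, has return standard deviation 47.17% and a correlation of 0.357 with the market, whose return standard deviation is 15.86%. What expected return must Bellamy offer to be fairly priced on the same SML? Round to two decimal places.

10.10%

MRP = (16.62% − 8.30%) / (1.83 − 0.85) = 8.4898%
R_f = 8.30% − 0.85 × 8.4898% = 1.0837%
β_Bellamy = ρ·σ_i/σ_m = 0.357 × 47.17 / 15.86 = 1.0618
E(R_Bellamy) = R_f + β × MRP = 1.0837% + 1.0618 × 8.4898% = 10.10%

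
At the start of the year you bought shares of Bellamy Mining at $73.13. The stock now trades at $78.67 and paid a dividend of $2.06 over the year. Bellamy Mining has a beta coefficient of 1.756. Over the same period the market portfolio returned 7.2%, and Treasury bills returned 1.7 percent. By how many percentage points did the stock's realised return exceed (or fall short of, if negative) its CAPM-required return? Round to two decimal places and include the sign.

-0.97%

Realised HPR = (P1 + D1 − P0) / P0 = (78.67 + 2.06 − 73.13) / 73.13 = 7.60 / 73.13 = 10.3925%
MRP = 7.2% − 1.7% = 5.50%
CAPM required = R_f + β·MRP = 1.7% + 1.756 × 5.5% = 11.3580%
α = realised − required = 10.3925% − 11.3580% = -0.97%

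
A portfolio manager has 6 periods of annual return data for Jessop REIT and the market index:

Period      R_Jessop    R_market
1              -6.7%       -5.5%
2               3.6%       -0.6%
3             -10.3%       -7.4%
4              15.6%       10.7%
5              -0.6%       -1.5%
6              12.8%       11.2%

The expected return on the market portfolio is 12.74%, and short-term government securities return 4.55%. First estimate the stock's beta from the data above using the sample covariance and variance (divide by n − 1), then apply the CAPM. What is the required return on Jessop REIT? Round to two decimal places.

Mean R_i = (-6.7 + 3.6 − 10.3 + 15.6 − 0.6 + 12.8) / 6 = 2.4000%
Mean R_m = (-5.5 − 0.6 − 7.4 + 10.7 − 1.5 + 11.2) / 6 = 1.1500%
Σ(R_i − R̄_i)(R_m − R̄_m) = 405.5300  ⇒  Cov = 405.5300 / 5 = 81.1060
Σ(R_m − R̄_m)² = 319.6150  ⇒  Var(R_m) = 319.6150 / 5 = 63.9230
β = Cov / Var(R_m) = 81.1060 / 63.9230 = 1.2688
MRP = 12.74% − 4.55% = 8.19%
E(R) = R_f + β × MRP = 4.55% + 1.2688 × 8.19% = 14.94%

14.94%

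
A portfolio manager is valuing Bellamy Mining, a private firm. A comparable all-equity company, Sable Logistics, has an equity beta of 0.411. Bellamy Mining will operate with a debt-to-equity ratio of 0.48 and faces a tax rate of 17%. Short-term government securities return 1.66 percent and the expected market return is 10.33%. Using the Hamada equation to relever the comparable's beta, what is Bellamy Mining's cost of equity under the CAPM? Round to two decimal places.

β_L = β_U × [1 + (1 − t)(D/E)] = 0.411 × [1 + (1 − 0.17) × 0.48]
    = 0.411 × [1 + 0.83 × 0.48] = 0.411 × 1.3984 = 0.5747
MRP = 10.33% − 1.66% = 8.67%
E(R) = R_f + β_L × MRP = 1.66% + 0.5747 × 8.67% = 6.64%

6.64%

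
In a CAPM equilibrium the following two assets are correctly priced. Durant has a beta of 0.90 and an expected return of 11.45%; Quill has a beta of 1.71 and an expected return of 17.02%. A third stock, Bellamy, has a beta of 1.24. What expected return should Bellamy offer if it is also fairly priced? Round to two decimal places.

13.79%

MRP (SML slope) = (17.02% − 11.45%) / (1.71 − 0.90) = 5.57% / 0.81 = 6.8765%
R_f (intercept) = 11.45% − 0.90 × 6.8765% = 5.2612%
E(R_Bellamy) = R_f + β × MRP = 5.2612% + 1.24 × 6.8765% = 13.79%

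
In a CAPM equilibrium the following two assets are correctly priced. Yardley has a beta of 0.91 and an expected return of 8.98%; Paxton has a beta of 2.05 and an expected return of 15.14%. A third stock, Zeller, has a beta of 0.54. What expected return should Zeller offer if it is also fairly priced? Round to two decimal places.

6.98%

MRP (SML slope) = (15.14% − 8.98%) / (2.05 − 0.91) = 6.16% / 1.14 = 5.4035%
R_f (intercept) = 8.98% − 0.91 × 5.4035% = 4.0628%
E(R_Zeller) = R_f + β × MRP = 4.0628% + 0.54 × 5.4035% = 6.98%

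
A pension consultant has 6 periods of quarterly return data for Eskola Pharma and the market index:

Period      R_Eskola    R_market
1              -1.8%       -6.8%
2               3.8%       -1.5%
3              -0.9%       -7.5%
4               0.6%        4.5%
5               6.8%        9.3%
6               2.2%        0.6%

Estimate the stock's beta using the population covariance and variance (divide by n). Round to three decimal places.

Mean R_i = (-1.8 + 3.8 − 0.9 + 0.6 + 6.8 + 2.2) / 6 = 1.7833%
Mean R_m = (-6.8 − 1.5 − 7.5 + 4.5 + 9.3 + 0.6) / 6 = -0.2333%
Σ(R_i − R̄_i)(R_m − R̄_m) = 83.0467  ⇒  Cov = 83.0467 / 6 = 13.8411
Σ(R_m − R̄_m)² = 211.5133  ⇒  Var(R_m) = 211.5133 / 6 = 35.2522
β = Cov / Var(R_m) = 13.8411 / 35.2522 = 0.3926

0.393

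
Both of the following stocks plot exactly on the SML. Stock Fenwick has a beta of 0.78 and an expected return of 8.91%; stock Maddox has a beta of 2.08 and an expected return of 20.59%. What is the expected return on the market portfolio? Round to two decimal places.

10.89%

Both satisfy E(R) = R_f + β·MRP, so the slope of the SML is
MRP = (20.59% − 8.91%) / (2.08 − 0.78) = 11.68% / 1.30 = 8.9846%
R_f = E(R_Fenwick) − β_Fenwick·MRP = 8.91% − 0.78 × 8.9846% = 1.9020%
E(R_m) = R_f + MRP = 1.9020% + 8.9846% = 10.89%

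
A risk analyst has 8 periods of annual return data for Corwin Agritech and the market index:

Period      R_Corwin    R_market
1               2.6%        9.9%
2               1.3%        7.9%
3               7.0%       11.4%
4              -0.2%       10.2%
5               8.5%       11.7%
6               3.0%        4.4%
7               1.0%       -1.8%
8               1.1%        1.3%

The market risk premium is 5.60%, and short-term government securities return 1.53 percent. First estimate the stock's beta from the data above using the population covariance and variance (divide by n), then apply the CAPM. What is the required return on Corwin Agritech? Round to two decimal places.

3.39%

Mean R_i = (2.6 + 1.3 + 7.0 − 0.2 + 8.5 + 3.0 + 1.0 + 1.1) / 8 = 3.0375%
Mean R_m = (9.9 + 7.9 + 11.4 + 10.2 + 11.7 + 4.4 − 1.8 + 1.3) / 8 = 6.8750%
Σ(R_i − R̄_i)(R_m − R̄_m) = 58.9875  ⇒  Cov = 58.9875 / 8 = 7.3734
Σ(R_m − R̄_m)² = 177.4750  ⇒  Var(R_m) = 177.4750 / 8 = 22.1844
β = Cov / Var(R_m) = 7.3734 / 22.1844 = 0.3324
E(R) = R_f + β × MRP = 1.53% + 0.3324 × 5.60% = 3.39%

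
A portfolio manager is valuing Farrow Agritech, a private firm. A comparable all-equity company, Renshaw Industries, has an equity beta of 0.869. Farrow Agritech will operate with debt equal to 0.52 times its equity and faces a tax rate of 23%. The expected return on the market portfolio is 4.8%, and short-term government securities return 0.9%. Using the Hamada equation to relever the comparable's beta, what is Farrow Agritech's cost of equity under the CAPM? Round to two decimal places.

β_L = β_U × [1 + (1 − t)(D/E)] = 0.869 × [1 + (1 − 0.23) × 0.52]
    = 0.869 × [1 + 0.77 × 0.52] = 0.869 × 1.4004 = 1.2169
MRP = 4.8% − 0.9% = 3.90%
E(R) = R_f + β_L × MRP = 0.9% + 1.2169 × 3.9% = 5.65%

5.65%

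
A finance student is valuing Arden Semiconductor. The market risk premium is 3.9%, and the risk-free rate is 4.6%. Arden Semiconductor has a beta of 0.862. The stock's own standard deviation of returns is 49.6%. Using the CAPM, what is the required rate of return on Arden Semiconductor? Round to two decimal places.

7.96%

E(R) = R_f + β × MRP = 4.6% + 0.862 × 3.9% = 7.96%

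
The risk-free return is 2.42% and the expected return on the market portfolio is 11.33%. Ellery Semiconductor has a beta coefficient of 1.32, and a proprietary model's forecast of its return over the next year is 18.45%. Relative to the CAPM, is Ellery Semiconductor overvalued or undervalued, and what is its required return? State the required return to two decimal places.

MRP = 11.33% − 2.42% = 8.91%
Required return = R_f + β·MRP = 2.42% + 1.32 × 8.91% = 14.18%
Forecast 18.45% > required 14.18% → the stock plots above the SML → undervalued.

Undervalued; required return 14.18%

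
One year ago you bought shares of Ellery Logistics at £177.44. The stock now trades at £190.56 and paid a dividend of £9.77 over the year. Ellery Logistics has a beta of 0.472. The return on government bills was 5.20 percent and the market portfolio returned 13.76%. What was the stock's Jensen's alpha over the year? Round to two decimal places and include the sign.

+3.66%

Realised HPR = (P1 + D1 − P0) / P0 = (190.56 + 9.77 − 177.44) / 177.44 = 22.89 / 177.44 = 12.9001%
MRP = 13.76% − 5.20% = 8.56%
CAPM required = R_f + β·MRP = 5.20% + 0.472 × 8.56% = 9.24032%
α = realised − required = 12.9001% − 9.24032% = +3.66%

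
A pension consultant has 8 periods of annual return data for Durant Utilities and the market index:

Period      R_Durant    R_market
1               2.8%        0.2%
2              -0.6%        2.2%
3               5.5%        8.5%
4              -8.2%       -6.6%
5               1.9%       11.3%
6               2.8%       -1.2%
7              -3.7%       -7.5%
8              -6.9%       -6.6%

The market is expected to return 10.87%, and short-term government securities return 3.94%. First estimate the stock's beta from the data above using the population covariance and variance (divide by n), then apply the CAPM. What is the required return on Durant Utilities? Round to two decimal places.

7.74%

Mean R_i = (2.8 − 0.6 + 5.5 − 8.2 + 1.9 + 2.8 − 3.7 − 6.9) / 8 = -0.8000%
Mean R_m = (0.2 + 2.2 + 8.5 − 6.6 + 11.3 − 1.2 − 7.5 − 6.6) / 8 = 0.0375%
Σ(R_i − R̄_i)(R_m − R̄_m) = 191.7500  ⇒  Cov = 191.7500 / 8 = 23.9688
Σ(R_m − R̄_m)² = 349.6188  ⇒  Var(R_m) = 349.6188 / 8 = 43.7024
β = Cov / Var(R_m) = 23.9688 / 43.7024 = 0.5485
MRP = 10.87% − 3.94% = 6.93%
E(R) = R_f + β × MRP = 3.94% + 0.5485 × 6.93% = 7.74%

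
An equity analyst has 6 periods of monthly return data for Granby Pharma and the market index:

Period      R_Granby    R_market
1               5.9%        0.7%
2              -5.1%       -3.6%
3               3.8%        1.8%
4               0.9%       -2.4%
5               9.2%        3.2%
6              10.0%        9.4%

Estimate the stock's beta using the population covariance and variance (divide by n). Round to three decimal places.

Mean R_i = (5.9 − 5.1 + 3.8 + 0.9 + 9.2 + 10.0) / 6 = 4.1167%
Mean R_m = (0.7 − 3.6 + 1.8 − 2.4 + 3.2 + 9.4) / 6 = 1.5167%
Σ(R_i − R̄_i)(R_m − R̄_m) = 113.1483  ⇒  Cov = 113.1483 / 6 = 18.8581
Σ(R_m − R̄_m)² = 107.2483  ⇒  Var(R_m) = 107.2483 / 6 = 17.8747
β = Cov / Var(R_m) = 18.8581 / 17.8747 = 1.0550

1.055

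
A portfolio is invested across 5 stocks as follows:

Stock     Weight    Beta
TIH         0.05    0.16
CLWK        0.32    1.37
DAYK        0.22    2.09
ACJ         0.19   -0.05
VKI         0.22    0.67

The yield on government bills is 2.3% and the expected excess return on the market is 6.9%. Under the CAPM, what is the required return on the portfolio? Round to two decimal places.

9.50%

β_P = Σ w_i β_i = 0.05×0.16 + 0.32×1.37 + 0.22×2.09 + 0.19×-0.05 + 0.22×0.67 = 1.0441
E(R_P) = R_f + β_P × MRP = 2.3% + 1.0441 × 6.9% = 9.50%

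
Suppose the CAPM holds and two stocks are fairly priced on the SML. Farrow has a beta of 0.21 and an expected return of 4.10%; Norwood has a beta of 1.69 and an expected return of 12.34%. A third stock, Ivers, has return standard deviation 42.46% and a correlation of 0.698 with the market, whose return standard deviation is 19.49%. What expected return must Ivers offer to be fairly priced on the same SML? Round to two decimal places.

11.40%

MRP = (12.34% − 4.10%) / (1.69 − 0.21) = 5.5676%
R_f = 4.10% − 0.21 × 5.5676% = 2.9308%
β_Ivers = ρ·σ_i/σ_m = 0.698 × 42.46 / 19.49 = 1.5206
E(R_Ivers) = R_f + β × MRP = 2.9308% + 1.5206 × 5.5676% = 11.40%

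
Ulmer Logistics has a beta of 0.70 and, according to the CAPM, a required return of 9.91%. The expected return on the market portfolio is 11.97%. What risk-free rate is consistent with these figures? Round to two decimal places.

E(R) = R_f + β(E(R_m) − R_f) = R_f(1 − β) + β·E(R_m)
9.91% = R_f × (1 − 0.70) + 0.70 × 11.97%
9.91% = R_f × 0.30 + 8.3790%
R_f = (9.91% − 8.3790%) / 0.30 = 5.10%

5.10%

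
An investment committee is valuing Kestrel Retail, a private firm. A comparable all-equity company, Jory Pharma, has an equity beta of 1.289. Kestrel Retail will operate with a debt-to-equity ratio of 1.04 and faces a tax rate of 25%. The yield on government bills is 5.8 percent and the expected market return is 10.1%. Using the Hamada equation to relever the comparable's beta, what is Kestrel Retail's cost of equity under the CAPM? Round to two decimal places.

β_L = β_U × [1 + (1 − t)(D/E)] = 1.289 × [1 + (1 − 0.25) × 1.04]
    = 1.289 × [1 + 0.75 × 1.04] = 1.289 × 1.7800 = 2.2944
MRP = 10.1% − 5.8% = 4.30%
E(R) = R_f + β_L × MRP = 5.8% + 2.2944 × 4.3% = 15.67%

15.67%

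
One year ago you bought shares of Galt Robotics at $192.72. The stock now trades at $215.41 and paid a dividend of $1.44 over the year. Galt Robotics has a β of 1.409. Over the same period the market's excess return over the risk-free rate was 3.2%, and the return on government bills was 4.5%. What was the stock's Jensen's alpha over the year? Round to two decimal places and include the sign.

+3.51%

Realised HPR = (P1 + D1 − P0) / P0 = (215.41 + 1.44 − 192.72) / 192.72 = 24.13 / 192.72 = 12.5208%
CAPM required = R_f + β·MRP = 4.5% + 1.409 × 3.2% = 9.0088%
α = realised − required = 12.5208% − 9.0088% = +3.51%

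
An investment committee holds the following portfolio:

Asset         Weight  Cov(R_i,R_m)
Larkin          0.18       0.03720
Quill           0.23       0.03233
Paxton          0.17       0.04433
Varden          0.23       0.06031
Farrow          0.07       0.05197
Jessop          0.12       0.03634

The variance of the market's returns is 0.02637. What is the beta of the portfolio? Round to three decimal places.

β_Larkin = 0.03720 / 0.02637 = 1.4107
β_Quill = 0.03233 / 0.02637 = 1.2260
β_Paxton = 0.04433 / 0.02637 = 1.6811
β_Varden = 0.06031 / 0.02637 = 2.2871
β_Farrow = 0.05197 / 0.02637 = 1.9708
β_Jessop = 0.03634 / 0.02637 = 1.3781
β_P = Σ w_i β_i = 0.18×1.4107 + 0.23×1.2260 + 0.17×1.6811 + 0.23×2.2871 + 0.07×1.9708 + 0.12×1.3781 = 1.6511

1.651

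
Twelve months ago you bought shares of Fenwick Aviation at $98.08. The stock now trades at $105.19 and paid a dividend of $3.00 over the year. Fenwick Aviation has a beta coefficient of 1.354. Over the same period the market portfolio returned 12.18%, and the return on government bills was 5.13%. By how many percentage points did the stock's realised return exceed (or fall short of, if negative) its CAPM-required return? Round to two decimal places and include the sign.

Realised HPR = (P1 + D1 − P0) / P0 = (105.19 + 3.00 − 98.08) / 98.08 = 10.11 / 98.08 = 10.3079%
MRP = 12.18% − 5.13% = 7.05%
CAPM required = R_f + β·MRP = 5.13% + 1.354 × 7.05% = 14.67570%
α = realised − required = 10.3079% − 14.67570% = -4.37%

-4.37%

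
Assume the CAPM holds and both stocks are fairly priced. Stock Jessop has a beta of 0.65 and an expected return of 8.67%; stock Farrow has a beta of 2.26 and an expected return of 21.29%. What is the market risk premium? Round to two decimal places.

7.84%

Both satisfy E(R) = R_f + β·MRP, so the slope of the SML is
MRP = (21.29% − 8.67%) / (2.26 − 0.65) = 12.62% / 1.61 = 7.8385%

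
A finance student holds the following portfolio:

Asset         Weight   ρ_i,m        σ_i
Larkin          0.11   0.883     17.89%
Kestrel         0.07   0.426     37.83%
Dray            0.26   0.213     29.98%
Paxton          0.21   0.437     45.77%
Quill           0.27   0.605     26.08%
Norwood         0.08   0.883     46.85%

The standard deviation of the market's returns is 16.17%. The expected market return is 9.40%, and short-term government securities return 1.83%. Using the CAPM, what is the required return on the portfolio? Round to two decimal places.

β_Larkin = 0.883 × 17.89% / 16.17% = 0.9769
β_Kestrel = 0.426 × 37.83% / 16.17% = 0.9966
β_Dray = 0.213 × 29.98% / 16.17% = 0.3949
β_Paxton = 0.437 × 45.77% / 16.17% = 1.2370
β_Quill = 0.605 × 26.08% / 16.17% = 0.9758
β_Norwood = 0.883 × 46.85% / 16.17% = 2.5584
β_P = Σ w_i β_i = 0.11×0.9769 + 0.07×0.9966 + 0.26×0.3949 + 0.21×1.2370 + 0.27×0.9758 + 0.08×2.5584 = 1.0078
MRP = 9.40% − 1.83% = 7.57%
E(R_P) = R_f + β_P × MRP = 1.83% + 1.0078 × 7.57% = 9.46%

9.46%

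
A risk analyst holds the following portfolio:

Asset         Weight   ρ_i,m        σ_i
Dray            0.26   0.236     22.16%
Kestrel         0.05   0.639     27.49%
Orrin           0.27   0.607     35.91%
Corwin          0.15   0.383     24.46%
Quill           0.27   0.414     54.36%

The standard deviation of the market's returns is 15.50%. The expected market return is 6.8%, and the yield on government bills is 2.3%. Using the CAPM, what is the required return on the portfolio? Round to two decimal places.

β_Dray = 0.236 × 22.16% / 15.50% = 0.3374
β_Kestrel = 0.639 × 27.49% / 15.50% = 1.1333
β_Orrin = 0.607 × 35.91% / 15.50% = 1.4063
β_Corwin = 0.383 × 24.46% / 15.50% = 0.6044
β_Quill = 0.414 × 54.36% / 15.50% = 1.4519
β_P = Σ w_i β_i = 0.26×0.3374 + 0.05×1.1333 + 0.27×1.4063 + 0.15×0.6044 + 0.27×1.4519 = 1.0068
MRP = 6.8% − 2.3% = 4.50%
E(R_P) = R_f + β_P × MRP = 2.3% + 1.0068 × 4.5% = 6.83%

6.83%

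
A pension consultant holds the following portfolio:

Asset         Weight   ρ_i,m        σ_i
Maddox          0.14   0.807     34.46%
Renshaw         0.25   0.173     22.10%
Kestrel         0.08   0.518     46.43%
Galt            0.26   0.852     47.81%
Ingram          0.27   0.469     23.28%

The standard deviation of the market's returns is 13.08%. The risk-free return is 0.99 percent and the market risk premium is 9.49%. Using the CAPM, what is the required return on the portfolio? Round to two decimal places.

β_Maddox = 0.807 × 34.46% / 13.08% = 2.1261
β_Renshaw = 0.173 × 22.10% / 13.08% = 0.2923
β_Kestrel = 0.518 × 46.43% / 13.08% = 1.8387
β_Galt = 0.852 × 47.81% / 13.08% = 3.1142
β_Ingram = 0.469 × 23.28% / 13.08% = 0.8347
β_P = Σ w_i β_i = 0.14×2.1261 + 0.25×0.2923 + 0.08×1.8387 + 0.26×3.1142 + 0.27×0.8347 = 1.5529
E(R_P) = R_f + β_P × MRP = 0.99% + 1.5529 × 9.49% = 15.73%

15.73%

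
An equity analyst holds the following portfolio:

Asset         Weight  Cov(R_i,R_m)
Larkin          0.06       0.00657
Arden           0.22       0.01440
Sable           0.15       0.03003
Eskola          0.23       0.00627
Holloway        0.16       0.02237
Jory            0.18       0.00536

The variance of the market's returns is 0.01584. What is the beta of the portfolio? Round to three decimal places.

0.887

β_Larkin = 0.00657 / 0.01584 = 0.4148
β_Arden = 0.01440 / 0.01584 = 0.9091
β_Sable = 0.03003 / 0.01584 = 1.8958
β_Eskola = 0.00627 / 0.01584 = 0.3958
β_Holloway = 0.02237 / 0.01584 = 1.4122
β_Jory = 0.00536 / 0.01584 = 0.3384
β_P = Σ w_i β_i = 0.06×0.4148 + 0.22×0.9091 + 0.15×1.8958 + 0.23×0.3958 + 0.16×1.4122 + 0.18×0.3384 = 0.8872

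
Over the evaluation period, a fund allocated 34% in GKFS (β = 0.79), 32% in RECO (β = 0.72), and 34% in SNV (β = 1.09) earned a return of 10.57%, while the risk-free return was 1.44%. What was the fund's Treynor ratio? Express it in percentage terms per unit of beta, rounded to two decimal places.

β_P = 0.34×0.79 + 0.32×0.72 + 0.34×1.09 = 0.8696
Treynor = (R_P − R_f) / β_P = (10.57% − 1.44%) / 0.8696 = 9.13% / 0.8696 = 10.50%

10.50%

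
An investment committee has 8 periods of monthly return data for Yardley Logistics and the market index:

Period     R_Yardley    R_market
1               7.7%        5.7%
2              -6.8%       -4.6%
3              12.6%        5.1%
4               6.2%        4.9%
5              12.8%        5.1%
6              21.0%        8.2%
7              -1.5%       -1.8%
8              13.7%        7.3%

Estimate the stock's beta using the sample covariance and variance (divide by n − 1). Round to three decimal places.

Mean R_i = (7.7 − 6.8 + 12.6 + 6.2 + 12.8 + 21.0 − 1.5 + 13.7) / 8 = 8.2125%
Mean R_m = (5.7 − 4.6 + 5.1 + 4.9 + 5.1 + 8.2 − 1.8 + 7.3) / 8 = 3.7375%
Σ(R_i − R̄_i)(R_m − R̄_m) = 264.4463  ⇒  Cov = 264.4463 / 7 = 37.7780
Σ(R_m − R̄_m)² = 141.6988  ⇒  Var(R_m) = 141.6988 / 7 = 20.2427
β = Cov / Var(R_m) = 37.7780 / 20.2427 = 1.8663

1.866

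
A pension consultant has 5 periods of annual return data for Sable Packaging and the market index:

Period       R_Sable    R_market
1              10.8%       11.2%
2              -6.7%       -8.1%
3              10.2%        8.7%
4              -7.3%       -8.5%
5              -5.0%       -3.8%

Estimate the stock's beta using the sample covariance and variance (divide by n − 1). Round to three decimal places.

0.977

Mean R_i = (10.8 − 6.7 + 10.2 − 7.3 − 5.0) / 5 = 0.4000%
Mean R_m = (11.2 − 8.1 + 8.7 − 8.5 − 3.8) / 5 = -0.1000%
Σ(R_i − R̄_i)(R_m − R̄_m) = 345.2200  ⇒  Cov = 345.2200 / 4 = 86.3050
Σ(R_m − R̄_m)² = 353.3800  ⇒  Var(R_m) = 353.3800 / 4 = 88.3450
β = Cov / Var(R_m) = 86.3050 / 88.3450 = 0.9769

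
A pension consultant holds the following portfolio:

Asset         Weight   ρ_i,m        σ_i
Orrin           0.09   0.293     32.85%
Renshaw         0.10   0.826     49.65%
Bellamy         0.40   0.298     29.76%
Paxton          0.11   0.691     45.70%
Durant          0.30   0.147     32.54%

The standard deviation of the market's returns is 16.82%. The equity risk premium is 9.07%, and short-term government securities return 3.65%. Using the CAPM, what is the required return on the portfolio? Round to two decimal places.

10.89%

β_Orrin = 0.293 × 32.85% / 16.82% = 0.5722
β_Renshaw = 0.826 × 49.65% / 16.82% = 2.4382
β_Bellamy = 0.298 × 29.76% / 16.82% = 0.5273
β_Paxton = 0.691 × 45.70% / 16.82% = 1.8774
β_Durant = 0.147 × 32.54% / 16.82% = 0.2844
β_P = Σ w_i β_i = 0.09×0.5722 + 0.10×2.4382 + 0.40×0.5273 + 0.11×1.8774 + 0.30×0.2844 = 0.7981
E(R_P) = R_f + β_P × MRP = 3.65% + 0.7981 × 9.07% = 10.89%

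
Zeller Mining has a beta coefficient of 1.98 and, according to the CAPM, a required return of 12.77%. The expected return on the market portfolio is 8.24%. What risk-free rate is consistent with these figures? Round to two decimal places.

3.62%

E(R) = R_f + β(E(R_m) − R_f) = R_f(1 − β) + β·E(R_m)
12.77% = R_f × (1 − 1.98) + 1.98 × 8.24%
12.77% = R_f × -0.98 + 16.3152%
R_f = (12.77% − 16.3152%) / -0.98 = 3.62%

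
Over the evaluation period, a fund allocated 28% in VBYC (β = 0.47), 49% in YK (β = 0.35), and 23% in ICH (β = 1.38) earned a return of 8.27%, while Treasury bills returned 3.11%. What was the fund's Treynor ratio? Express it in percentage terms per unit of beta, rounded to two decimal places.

8.32%

β_P = 0.28×0.47 + 0.49×0.35 + 0.23×1.38 = 0.6205
Treynor = (R_P − R_f) / β_P = (8.27% − 3.11%) / 0.6205 = 5.16% / 0.6205 = 8.32%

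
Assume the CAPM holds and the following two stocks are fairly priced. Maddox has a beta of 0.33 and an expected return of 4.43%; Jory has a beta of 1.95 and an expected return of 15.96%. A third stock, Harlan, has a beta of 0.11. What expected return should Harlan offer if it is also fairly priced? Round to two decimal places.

MRP (SML slope) = (15.96% − 4.43%) / (1.95 − 0.33) = 11.53% / 1.62 = 7.1173%
R_f (intercept) = 4.43% − 0.33 × 7.1173% = 2.0813%
E(R_Harlan) = R_f + β × MRP = 2.0813% + 0.11 × 7.1173% = 2.86%

2.86%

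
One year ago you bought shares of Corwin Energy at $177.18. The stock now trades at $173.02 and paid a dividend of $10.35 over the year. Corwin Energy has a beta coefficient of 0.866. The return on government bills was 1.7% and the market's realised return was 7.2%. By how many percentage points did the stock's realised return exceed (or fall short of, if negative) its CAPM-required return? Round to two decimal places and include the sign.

-2.97%

Realised HPR = (P1 + D1 − P0) / P0 = (173.02 + 10.35 − 177.18) / 177.18 = 6.19 / 177.18 = 3.4936%
MRP = 7.2% − 1.7% = 5.50%
CAPM required = R_f + β·MRP = 1.7% + 0.866 × 5.5% = 6.4630%
α = realised − required = 3.4936% − 6.4630% = -2.97%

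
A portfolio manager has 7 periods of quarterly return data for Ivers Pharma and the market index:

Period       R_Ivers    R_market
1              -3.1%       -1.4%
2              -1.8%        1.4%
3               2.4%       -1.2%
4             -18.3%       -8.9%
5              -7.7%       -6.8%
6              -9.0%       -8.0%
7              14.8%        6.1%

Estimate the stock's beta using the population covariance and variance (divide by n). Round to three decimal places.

Mean R_i = (-3.1 − 1.8 + 2.4 − 18.3 − 7.7 − 9.0 + 14.8) / 7 = -3.2429%
Mean R_m = (-1.4 + 1.4 − 1.2 − 8.9 − 6.8 − 8.0 + 6.1) / 7 = -2.6857%
Σ(R_i − R̄_i)(R_m − R̄_m) = 315.4843  ⇒  Cov = 315.4843 / 7 = 45.0692
Σ(R_m − R̄_m)² = 181.5286  ⇒  Var(R_m) = 181.5286 / 7 = 25.9327
β = Cov / Var(R_m) = 45.0692 / 25.9327 = 1.7379

1.738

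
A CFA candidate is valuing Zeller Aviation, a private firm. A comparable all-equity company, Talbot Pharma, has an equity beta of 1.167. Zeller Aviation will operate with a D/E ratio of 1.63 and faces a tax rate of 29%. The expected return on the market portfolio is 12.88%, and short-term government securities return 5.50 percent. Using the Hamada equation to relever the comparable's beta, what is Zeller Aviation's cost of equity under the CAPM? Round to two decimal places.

24.08%

β_L = β_U × [1 + (1 − t)(D/E)] = 1.167 × [1 + (1 − 0.29) × 1.63]
    = 1.167 × [1 + 0.71 × 1.63] = 1.167 × 2.1573 = 2.5176
MRP = 12.88% − 5.50% = 7.38%
E(R) = R_f + β_L × MRP = 5.50% + 2.5176 × 7.38% = 24.08%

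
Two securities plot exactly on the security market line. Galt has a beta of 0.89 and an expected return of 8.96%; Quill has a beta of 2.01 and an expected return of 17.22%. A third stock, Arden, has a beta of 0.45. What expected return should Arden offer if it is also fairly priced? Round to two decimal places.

MRP (SML slope) = (17.22% − 8.96%) / (2.01 − 0.89) = 8.26% / 1.12 = 7.3750%
R_f (intercept) = 8.96% − 0.89 × 7.3750% = 2.3963%
E(R_Arden) = R_f + β × MRP = 2.3963% + 0.45 × 7.3750% = 5.72%

5.72%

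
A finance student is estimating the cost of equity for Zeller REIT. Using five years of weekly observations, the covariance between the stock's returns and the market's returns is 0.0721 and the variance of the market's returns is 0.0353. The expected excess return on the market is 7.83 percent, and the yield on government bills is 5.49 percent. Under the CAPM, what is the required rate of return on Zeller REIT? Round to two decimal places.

21.48%

β = Cov(R_i, R_m) / Var(R_m) = 0.0721 / 0.0353 = 2.0425
E(R) = R_f + β × MRP = 5.49% + 2.0425 × 7.83% = 21.48%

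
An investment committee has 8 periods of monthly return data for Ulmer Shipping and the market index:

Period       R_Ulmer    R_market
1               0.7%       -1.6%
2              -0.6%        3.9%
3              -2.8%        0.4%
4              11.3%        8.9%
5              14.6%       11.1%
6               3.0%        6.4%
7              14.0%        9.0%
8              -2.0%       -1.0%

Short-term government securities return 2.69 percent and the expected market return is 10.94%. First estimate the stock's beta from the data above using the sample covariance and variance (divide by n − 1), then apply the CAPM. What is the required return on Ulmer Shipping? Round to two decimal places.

13.68%

Mean R_i = (0.7 − 0.6 − 2.8 + 11.3 + 14.6 + 3.0 + 14.0 − 2.0) / 8 = 4.7750%
Mean R_m = (-1.6 + 3.9 + 0.4 + 8.9 + 11.1 + 6.4 + 9.0 − 1.0) / 8 = 4.6375%
Σ(R_i − R̄_i)(R_m − R̄_m) = 228.0975  ⇒  Cov = 228.0975 / 7 = 32.5854
Σ(R_m − R̄_m)² = 171.2588  ⇒  Var(R_m) = 171.2588 / 7 = 24.4655
β = Cov / Var(R_m) = 32.5854 / 24.4655 = 1.3319
MRP = 10.94% − 2.69% = 8.25%
E(R) = R_f + β × MRP = 2.69% + 1.3319 × 8.25% = 13.68%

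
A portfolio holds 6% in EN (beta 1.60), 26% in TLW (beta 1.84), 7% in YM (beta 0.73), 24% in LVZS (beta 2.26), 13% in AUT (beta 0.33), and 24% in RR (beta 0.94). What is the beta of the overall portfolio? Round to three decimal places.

β_P = Σ w_i β_i = 0.06×1.60 + 0.26×1.84 + 0.07×0.73 + 0.24×2.26 + 0.13×0.33 + 0.24×0.94 = 1.4364

1.436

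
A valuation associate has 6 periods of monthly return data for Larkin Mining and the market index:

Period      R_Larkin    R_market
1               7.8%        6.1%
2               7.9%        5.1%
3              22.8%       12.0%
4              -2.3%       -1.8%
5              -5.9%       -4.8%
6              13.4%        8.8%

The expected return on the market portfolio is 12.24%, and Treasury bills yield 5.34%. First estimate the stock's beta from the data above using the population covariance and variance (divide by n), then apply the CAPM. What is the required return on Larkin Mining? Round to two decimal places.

Mean R_i = (7.8 + 7.9 + 22.8 − 2.3 − 5.9 + 13.4) / 6 = 7.2833%
Mean R_m = (6.1 + 5.1 + 12.0 − 1.8 − 4.8 + 8.8) / 6 = 4.2333%
Σ(R_i − R̄_i)(R_m − R̄_m) = 326.8533  ⇒  Cov = 326.8533 / 6 = 54.4756
Σ(R_m − R̄_m)² = 203.4133  ⇒  Var(R_m) = 203.4133 / 6 = 33.9022
β = Cov / Var(R_m) = 54.4756 / 33.9022 = 1.6068
MRP = 12.24% − 5.34% = 6.90%
E(R) = R_f + β × MRP = 5.34% + 1.6068 × 6.90% = 16.43%

16.43%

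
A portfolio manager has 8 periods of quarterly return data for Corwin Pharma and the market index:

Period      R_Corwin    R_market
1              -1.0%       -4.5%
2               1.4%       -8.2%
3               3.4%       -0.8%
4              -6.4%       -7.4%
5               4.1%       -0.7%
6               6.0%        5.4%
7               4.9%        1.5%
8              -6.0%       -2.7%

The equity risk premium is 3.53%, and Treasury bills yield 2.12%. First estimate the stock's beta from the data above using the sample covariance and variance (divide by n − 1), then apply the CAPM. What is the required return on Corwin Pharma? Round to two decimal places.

Mean R_i = (-1.0 + 1.4 + 3.4 − 6.4 + 4.1 + 6.0 + 4.9 − 6.0) / 8 = 0.8000%
Mean R_m = (-4.5 − 8.2 − 0.8 − 7.4 − 0.7 + 5.4 + 1.5 − 2.7) / 8 = -2.1750%
Σ(R_i − R̄_i)(R_m − R̄_m) = 104.6600  ⇒  Cov = 104.6600 / 7 = 14.9514
Σ(R_m − R̄_m)² = 144.2350  ⇒  Var(R_m) = 144.2350 / 7 = 20.6050
β = Cov / Var(R_m) = 14.9514 / 20.6050 = 0.7256
E(R) = R_f + β × MRP = 2.12% + 0.7256 × 3.53% = 4.68%

4.68%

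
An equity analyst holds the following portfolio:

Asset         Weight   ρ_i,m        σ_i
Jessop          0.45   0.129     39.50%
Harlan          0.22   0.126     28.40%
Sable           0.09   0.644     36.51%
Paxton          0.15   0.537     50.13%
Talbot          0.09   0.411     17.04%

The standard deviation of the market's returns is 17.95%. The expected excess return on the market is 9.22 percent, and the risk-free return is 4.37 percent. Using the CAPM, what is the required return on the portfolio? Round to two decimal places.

β_Jessop = 0.129 × 39.50% / 17.95% = 0.2839
β_Harlan = 0.126 × 28.40% / 17.95% = 0.1994
β_Sable = 0.644 × 36.51% / 17.95% = 1.3099
β_Paxton = 0.537 × 50.13% / 17.95% = 1.4997
β_Talbot = 0.411 × 17.04% / 17.95% = 0.3902
β_P = Σ w_i β_i = 0.45×0.2839 + 0.22×0.1994 + 0.09×1.3099 + 0.15×1.4997 + 0.09×0.3902 = 0.5496
E(R_P) = R_f + β_P × MRP = 4.37% + 0.5496 × 9.22% = 9.44%

9.44%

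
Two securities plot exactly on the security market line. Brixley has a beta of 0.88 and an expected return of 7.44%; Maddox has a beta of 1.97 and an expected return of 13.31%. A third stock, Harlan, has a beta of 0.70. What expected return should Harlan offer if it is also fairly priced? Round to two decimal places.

MRP (SML slope) = (13.31% − 7.44%) / (1.97 − 0.88) = 5.87% / 1.09 = 5.3853%
R_f (intercept) = 7.44% − 0.88 × 5.3853% = 2.7009%
E(R_Harlan) = R_f + β × MRP = 2.7009% + 0.70 × 5.3853% = 6.47%

6.47%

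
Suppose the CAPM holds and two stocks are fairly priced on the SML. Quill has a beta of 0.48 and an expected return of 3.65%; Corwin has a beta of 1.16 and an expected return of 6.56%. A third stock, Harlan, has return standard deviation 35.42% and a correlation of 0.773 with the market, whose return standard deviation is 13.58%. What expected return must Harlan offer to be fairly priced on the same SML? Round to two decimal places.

MRP = (6.56% − 3.65%) / (1.16 − 0.48) = 4.2794%
R_f = 3.65% − 0.48 × 4.2794% = 1.5959%
β_Harlan = ρ·σ_i/σ_m = 0.773 × 35.42 / 13.58 = 2.0162
E(R_Harlan) = R_f + β × MRP = 1.5959% + 2.0162 × 4.2794% = 10.22%

10.22%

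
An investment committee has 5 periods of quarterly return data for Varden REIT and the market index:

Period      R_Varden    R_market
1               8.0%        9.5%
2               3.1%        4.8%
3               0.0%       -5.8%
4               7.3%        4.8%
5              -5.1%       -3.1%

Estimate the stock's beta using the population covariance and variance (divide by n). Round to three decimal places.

Mean R_i = (8.0 + 3.1 + 0.0 + 7.3 − 5.1) / 5 = 2.6600%
Mean R_m = (9.5 + 4.8 − 5.8 + 4.8 − 3.1) / 5 = 2.0400%
Σ(R_i − R̄_i)(R_m − R̄_m) = 114.5980  ⇒  Cov = 114.5980 / 5 = 22.9196
Σ(R_m − R̄_m)² = 158.7720  ⇒  Var(R_m) = 158.7720 / 5 = 31.7544
β = Cov / Var(R_m) = 22.9196 / 31.7544 = 0.7218

0.722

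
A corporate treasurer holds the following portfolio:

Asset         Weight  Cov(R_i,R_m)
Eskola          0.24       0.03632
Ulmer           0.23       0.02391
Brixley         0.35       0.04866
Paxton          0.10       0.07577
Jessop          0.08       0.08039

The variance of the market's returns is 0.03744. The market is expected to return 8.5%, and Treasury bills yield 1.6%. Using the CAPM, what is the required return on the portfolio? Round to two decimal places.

β_Eskola = 0.03632 / 0.03744 = 0.9701
β_Ulmer = 0.02391 / 0.03744 = 0.6386
β_Brixley = 0.04866 / 0.03744 = 1.2997
β_Paxton = 0.07577 / 0.03744 = 2.0238
β_Jessop = 0.08039 / 0.03744 = 2.1472
β_P = Σ w_i β_i = 0.24×0.9701 + 0.23×0.6386 + 0.35×1.2997 + 0.10×2.0238 + 0.08×2.1472 = 1.2088
MRP = 8.5% − 1.6% = 6.90%
E(R_P) = R_f + β_P × MRP = 1.6% + 1.2088 × 6.9% = 9.94%

9.94%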